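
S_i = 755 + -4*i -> [755, 751, 747, 743, 739]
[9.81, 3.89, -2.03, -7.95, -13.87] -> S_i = 9.81 + -5.92*i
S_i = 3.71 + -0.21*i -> [3.71, 3.5, 3.29, 3.08, 2.87]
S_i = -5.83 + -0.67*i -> [-5.83, -6.5, -7.17, -7.84, -8.51]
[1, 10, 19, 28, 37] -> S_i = 1 + 9*i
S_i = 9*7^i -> [9, 63, 441, 3087, 21609]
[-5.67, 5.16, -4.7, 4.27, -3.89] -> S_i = -5.67*(-0.91)^i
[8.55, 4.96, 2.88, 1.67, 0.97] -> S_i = 8.55*0.58^i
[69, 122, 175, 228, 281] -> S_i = 69 + 53*i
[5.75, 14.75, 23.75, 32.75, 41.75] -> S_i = 5.75 + 9.00*i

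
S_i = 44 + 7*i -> [44, 51, 58, 65, 72]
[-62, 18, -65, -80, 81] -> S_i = Random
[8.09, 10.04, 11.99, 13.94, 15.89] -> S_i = 8.09 + 1.95*i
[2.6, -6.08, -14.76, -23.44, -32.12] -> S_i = 2.60 + -8.68*i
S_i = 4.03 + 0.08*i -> [4.03, 4.11, 4.19, 4.27, 4.35]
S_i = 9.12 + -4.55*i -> [9.12, 4.57, 0.02, -4.53, -9.08]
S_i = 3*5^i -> [3, 15, 75, 375, 1875]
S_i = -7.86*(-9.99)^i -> [-7.86, 78.52, -784.43, 7836.44, -78286.07]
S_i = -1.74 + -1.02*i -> [-1.74, -2.76, -3.78, -4.8, -5.82]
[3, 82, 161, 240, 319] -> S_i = 3 + 79*i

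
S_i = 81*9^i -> [81, 729, 6561, 59049, 531441]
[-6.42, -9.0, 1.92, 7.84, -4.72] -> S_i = Random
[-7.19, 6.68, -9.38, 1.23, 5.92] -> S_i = Random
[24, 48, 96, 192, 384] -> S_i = 24*2^i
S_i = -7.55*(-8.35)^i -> [-7.55, 63.04, -526.4, 4395.48, -36702.26]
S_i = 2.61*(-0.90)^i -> [2.61, -2.35, 2.11, -1.9, 1.71]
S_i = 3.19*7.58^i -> [3.19, 24.18, 183.29, 1389.31, 10530.95]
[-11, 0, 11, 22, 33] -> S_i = -11 + 11*i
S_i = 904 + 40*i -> [904, 944, 984, 1024, 1064]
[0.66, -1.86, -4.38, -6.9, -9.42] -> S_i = 0.66 + -2.52*i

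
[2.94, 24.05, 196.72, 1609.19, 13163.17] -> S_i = 2.94*8.18^i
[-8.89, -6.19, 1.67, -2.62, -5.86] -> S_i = Random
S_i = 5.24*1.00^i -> [5.24, 5.24, 5.24, 5.24, 5.24]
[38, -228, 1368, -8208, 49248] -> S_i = 38*-6^i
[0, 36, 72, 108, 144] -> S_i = 0 + 36*i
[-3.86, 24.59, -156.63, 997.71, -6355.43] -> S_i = -3.86*(-6.37)^i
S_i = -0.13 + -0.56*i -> [-0.13, -0.69, -1.25, -1.81, -2.37]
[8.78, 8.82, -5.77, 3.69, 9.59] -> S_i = Random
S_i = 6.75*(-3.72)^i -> [6.75, -25.11, 93.41, -347.48, 1292.63]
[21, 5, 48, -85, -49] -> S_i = Random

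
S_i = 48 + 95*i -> [48, 143, 238, 333, 428]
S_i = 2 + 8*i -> [2, 10, 18, 26, 34]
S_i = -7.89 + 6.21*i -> [-7.89, -1.68, 4.53, 10.74, 16.95]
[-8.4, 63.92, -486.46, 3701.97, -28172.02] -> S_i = -8.40*(-7.61)^i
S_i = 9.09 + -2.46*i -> [9.09, 6.63, 4.17, 1.71, -0.75]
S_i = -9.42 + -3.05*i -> [-9.42, -12.47, -15.52, -18.57, -21.62]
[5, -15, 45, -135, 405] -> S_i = 5*-3^i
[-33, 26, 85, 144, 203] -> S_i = -33 + 59*i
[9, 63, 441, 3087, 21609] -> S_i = 9*7^i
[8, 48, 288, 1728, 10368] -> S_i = 8*6^i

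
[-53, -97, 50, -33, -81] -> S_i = Random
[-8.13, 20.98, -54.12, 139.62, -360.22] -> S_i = -8.13*(-2.58)^i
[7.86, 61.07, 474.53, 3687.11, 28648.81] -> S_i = 7.86*7.77^i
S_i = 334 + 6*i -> [334, 340, 346, 352, 358]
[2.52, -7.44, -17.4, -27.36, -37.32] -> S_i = 2.52 + -9.96*i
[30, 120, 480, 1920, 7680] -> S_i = 30*4^i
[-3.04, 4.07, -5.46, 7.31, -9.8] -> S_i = -3.04*(-1.34)^i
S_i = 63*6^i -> [63, 378, 2268, 13608, 81648]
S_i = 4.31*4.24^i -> [4.31, 18.27, 77.48, 328.53, 1392.97]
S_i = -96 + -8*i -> [-96, -104, -112, -120, -128]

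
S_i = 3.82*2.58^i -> [3.82, 9.86, 25.43, 65.6, 169.26]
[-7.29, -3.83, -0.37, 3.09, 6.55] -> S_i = -7.29 + 3.46*i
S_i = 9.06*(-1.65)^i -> [9.06, -14.95, 24.67, -40.7, 67.15]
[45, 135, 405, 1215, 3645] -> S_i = 45*3^i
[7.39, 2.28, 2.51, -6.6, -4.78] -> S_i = Random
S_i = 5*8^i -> [5, 40, 320, 2560, 20480]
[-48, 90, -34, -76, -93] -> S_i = Random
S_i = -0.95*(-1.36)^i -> [-0.95, 1.29, -1.76, 2.39, -3.25]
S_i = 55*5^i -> [55, 275, 1375, 6875, 34375]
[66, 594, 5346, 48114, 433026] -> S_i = 66*9^i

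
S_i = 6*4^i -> [6, 24, 96, 384, 1536]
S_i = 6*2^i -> [6, 12, 24, 48, 96]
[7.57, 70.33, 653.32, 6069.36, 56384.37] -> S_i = 7.57*9.29^i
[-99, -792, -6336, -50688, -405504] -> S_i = -99*8^i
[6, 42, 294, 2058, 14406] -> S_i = 6*7^i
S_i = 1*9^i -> [1, 9, 81, 729, 6561]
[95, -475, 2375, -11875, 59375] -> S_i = 95*-5^i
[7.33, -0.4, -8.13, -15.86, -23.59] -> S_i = 7.33 + -7.73*i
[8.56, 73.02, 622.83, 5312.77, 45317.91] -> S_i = 8.56*8.53^i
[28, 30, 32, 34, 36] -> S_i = 28 + 2*i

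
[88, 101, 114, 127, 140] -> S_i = 88 + 13*i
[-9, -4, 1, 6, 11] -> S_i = -9 + 5*i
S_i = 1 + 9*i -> [1, 10, 19, 28, 37]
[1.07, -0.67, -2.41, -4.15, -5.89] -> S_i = 1.07 + -1.74*i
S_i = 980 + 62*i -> [980, 1042, 1104, 1166, 1228]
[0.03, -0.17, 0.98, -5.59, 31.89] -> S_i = 0.03*(-5.71)^i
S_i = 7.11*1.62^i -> [7.11, 11.52, 18.66, 30.23, 48.97]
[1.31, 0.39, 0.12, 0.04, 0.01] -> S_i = 1.31*0.30^i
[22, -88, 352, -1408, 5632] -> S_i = 22*-4^i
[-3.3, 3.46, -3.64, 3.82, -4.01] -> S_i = -3.30*(-1.05)^i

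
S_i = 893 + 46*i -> [893, 939, 985, 1031, 1077]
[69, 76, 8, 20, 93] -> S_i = Random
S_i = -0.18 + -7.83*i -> [-0.18, -8.01, -15.84, -23.67, -31.5]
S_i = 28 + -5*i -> [28, 23, 18, 13, 8]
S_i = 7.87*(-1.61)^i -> [7.87, -12.67, 20.4, -32.84, 52.88]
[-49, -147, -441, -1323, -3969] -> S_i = -49*3^i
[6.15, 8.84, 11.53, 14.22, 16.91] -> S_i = 6.15 + 2.69*i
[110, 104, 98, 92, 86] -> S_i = 110 + -6*i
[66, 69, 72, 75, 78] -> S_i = 66 + 3*i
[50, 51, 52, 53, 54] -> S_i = 50 + 1*i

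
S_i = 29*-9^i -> [29, -261, 2349, -21141, 190269]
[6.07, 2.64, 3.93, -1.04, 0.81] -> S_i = Random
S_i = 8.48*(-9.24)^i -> [8.48, -78.36, 724.0, -6689.78, 61813.56]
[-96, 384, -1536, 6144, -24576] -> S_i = -96*-4^i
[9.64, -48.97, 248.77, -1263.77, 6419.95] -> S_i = 9.64*(-5.08)^i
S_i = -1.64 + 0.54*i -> [-1.64, -1.1, -0.56, -0.02, 0.52]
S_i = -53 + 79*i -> [-53, 26, 105, 184, 263]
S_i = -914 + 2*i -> [-914, -912, -910, -908, -906]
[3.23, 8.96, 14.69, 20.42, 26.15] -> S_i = 3.23 + 5.73*i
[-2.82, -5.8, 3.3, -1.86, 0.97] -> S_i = Random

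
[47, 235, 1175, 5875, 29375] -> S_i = 47*5^i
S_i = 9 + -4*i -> [9, 5, 1, -3, -7]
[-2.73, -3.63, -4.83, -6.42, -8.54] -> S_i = -2.73*1.33^i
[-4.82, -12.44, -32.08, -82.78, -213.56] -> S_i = -4.82*2.58^i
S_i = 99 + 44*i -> [99, 143, 187, 231, 275]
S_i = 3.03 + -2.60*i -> [3.03, 0.43, -2.17, -4.77, -7.37]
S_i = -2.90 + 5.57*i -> [-2.9, 2.67, 8.24, 13.81, 19.38]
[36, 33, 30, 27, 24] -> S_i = 36 + -3*i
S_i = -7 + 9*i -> [-7, 2, 11, 20, 29]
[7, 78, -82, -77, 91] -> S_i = Random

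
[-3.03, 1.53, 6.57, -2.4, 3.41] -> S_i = Random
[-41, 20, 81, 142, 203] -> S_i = -41 + 61*i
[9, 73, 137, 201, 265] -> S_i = 9 + 64*i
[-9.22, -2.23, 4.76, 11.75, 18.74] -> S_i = -9.22 + 6.99*i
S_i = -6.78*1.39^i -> [-6.78, -9.42, -13.1, -18.21, -25.31]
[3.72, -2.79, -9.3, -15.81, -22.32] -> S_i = 3.72 + -6.51*i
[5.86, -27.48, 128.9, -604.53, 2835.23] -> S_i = 5.86*(-4.69)^i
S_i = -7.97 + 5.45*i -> [-7.97, -2.52, 2.93, 8.38, 13.83]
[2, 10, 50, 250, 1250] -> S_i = 2*5^i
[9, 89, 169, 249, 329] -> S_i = 9 + 80*i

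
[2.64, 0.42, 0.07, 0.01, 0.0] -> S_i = 2.64*0.16^i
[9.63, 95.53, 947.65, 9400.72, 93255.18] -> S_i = 9.63*9.92^i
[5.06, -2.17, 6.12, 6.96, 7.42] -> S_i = Random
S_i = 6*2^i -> [6, 12, 24, 48, 96]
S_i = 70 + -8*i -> [70, 62, 54, 46, 38]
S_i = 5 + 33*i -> [5, 38, 71, 104, 137]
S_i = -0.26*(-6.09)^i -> [-0.26, 1.58, -9.64, 58.73, -357.64]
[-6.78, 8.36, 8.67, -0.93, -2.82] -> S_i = Random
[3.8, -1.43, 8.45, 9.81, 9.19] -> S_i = Random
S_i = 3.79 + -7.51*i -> [3.79, -3.72, -11.23, -18.74, -26.25]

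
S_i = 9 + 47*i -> [9, 56, 103, 150, 197]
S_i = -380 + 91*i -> [-380, -289, -198, -107, -16]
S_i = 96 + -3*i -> [96, 93, 90, 87, 84]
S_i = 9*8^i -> [9, 72, 576, 4608, 36864]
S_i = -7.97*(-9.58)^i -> [-7.97, 76.35, -731.46, 7007.37, -67130.57]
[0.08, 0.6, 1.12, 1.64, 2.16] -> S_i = 0.08 + 0.52*i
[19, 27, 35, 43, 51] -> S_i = 19 + 8*i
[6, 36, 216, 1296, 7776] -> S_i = 6*6^i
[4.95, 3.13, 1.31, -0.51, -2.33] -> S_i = 4.95 + -1.82*i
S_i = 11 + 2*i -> [11, 13, 15, 17, 19]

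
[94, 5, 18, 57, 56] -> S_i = Random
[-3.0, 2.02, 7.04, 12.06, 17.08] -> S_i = -3.00 + 5.02*i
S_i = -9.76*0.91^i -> [-9.76, -8.88, -8.08, -7.35, -6.69]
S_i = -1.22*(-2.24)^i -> [-1.22, 2.73, -6.12, 13.71, -30.72]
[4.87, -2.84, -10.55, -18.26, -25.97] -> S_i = 4.87 + -7.71*i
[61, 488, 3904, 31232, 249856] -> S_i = 61*8^i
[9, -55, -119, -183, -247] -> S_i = 9 + -64*i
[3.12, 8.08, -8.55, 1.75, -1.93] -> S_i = Random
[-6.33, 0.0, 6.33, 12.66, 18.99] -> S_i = -6.33 + 6.33*i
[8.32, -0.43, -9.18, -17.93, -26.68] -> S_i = 8.32 + -8.75*i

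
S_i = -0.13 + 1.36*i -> [-0.13, 1.23, 2.59, 3.95, 5.31]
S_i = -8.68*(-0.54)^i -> [-8.68, 4.69, -2.53, 1.37, -0.74]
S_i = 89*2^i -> [89, 178, 356, 712, 1424]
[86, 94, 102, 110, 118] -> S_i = 86 + 8*i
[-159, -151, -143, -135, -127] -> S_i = -159 + 8*i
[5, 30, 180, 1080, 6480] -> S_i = 5*6^i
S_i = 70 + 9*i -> [70, 79, 88, 97, 106]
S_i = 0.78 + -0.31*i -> [0.78, 0.47, 0.16, -0.15, -0.46]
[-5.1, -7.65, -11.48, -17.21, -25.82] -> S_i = -5.10*1.50^i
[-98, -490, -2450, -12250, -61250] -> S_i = -98*5^i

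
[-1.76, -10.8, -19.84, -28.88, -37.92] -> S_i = -1.76 + -9.04*i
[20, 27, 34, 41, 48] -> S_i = 20 + 7*i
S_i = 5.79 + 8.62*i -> [5.79, 14.41, 23.03, 31.65, 40.27]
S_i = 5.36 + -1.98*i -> [5.36, 3.38, 1.4, -0.58, -2.56]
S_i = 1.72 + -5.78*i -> [1.72, -4.06, -9.84, -15.62, -21.4]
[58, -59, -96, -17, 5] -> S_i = Random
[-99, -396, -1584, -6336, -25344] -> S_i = -99*4^i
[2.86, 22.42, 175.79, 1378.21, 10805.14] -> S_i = 2.86*7.84^i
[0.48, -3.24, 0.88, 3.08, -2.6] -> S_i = Random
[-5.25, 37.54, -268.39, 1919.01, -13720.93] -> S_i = -5.25*(-7.15)^i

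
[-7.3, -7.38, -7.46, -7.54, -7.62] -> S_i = -7.30 + -0.08*i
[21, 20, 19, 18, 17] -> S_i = 21 + -1*i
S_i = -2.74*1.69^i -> [-2.74, -4.63, -7.83, -13.23, -22.35]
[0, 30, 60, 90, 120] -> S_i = 0 + 30*i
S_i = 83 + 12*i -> [83, 95, 107, 119, 131]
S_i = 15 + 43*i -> [15, 58, 101, 144, 187]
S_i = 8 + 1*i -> [8, 9, 10, 11, 12]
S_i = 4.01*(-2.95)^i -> [4.01, -11.83, 34.9, -102.95, 303.69]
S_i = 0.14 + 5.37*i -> [0.14, 5.51, 10.88, 16.25, 21.62]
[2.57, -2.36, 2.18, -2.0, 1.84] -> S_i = 2.57*(-0.92)^i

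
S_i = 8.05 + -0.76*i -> [8.05, 7.29, 6.53, 5.77, 5.01]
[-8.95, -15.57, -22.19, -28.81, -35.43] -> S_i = -8.95 + -6.62*i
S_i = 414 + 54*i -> [414, 468, 522, 576, 630]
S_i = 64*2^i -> [64, 128, 256, 512, 1024]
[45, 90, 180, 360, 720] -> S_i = 45*2^i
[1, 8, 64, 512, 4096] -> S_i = 1*8^i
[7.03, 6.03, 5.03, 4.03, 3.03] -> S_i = 7.03 + -1.00*i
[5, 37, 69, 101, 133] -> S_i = 5 + 32*i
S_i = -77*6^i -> [-77, -462, -2772, -16632, -99792]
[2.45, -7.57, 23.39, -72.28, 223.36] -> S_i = 2.45*(-3.09)^i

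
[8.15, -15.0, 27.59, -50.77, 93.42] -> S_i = 8.15*(-1.84)^i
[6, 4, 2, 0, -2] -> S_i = 6 + -2*i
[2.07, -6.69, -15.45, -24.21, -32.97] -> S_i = 2.07 + -8.76*i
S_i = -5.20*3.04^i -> [-5.2, -15.81, -48.06, -146.09, -444.12]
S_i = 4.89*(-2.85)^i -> [4.89, -13.94, 39.72, -113.2, 322.62]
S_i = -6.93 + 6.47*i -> [-6.93, -0.46, 6.01, 12.48, 18.95]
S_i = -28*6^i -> [-28, -168, -1008, -6048, -36288]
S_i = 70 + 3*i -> [70, 73, 76, 79, 82]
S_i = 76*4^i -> [76, 304, 1216, 4864, 19456]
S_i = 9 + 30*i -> [9, 39, 69, 99, 129]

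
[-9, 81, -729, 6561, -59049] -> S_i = -9*-9^i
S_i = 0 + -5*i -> [0, -5, -10, -15, -20]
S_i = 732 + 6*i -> [732, 738, 744, 750, 756]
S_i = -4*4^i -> [-4, -16, -64, -256, -1024]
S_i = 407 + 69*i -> [407, 476, 545, 614, 683]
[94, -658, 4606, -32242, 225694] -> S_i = 94*-7^i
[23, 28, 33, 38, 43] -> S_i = 23 + 5*i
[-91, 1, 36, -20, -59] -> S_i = Random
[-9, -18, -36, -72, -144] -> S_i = -9*2^i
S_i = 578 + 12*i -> [578, 590, 602, 614, 626]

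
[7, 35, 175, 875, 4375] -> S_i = 7*5^i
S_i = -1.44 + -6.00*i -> [-1.44, -7.44, -13.44, -19.44, -25.44]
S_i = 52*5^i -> [52, 260, 1300, 6500, 32500]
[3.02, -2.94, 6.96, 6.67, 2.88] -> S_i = Random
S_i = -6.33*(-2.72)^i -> [-6.33, 17.22, -46.83, 127.38, -346.48]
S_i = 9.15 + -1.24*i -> [9.15, 7.91, 6.67, 5.43, 4.19]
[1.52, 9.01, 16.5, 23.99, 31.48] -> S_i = 1.52 + 7.49*i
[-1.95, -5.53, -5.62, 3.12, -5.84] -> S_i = Random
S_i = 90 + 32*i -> [90, 122, 154, 186, 218]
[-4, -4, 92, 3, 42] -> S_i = Random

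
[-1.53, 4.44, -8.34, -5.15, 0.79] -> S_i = Random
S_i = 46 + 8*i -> [46, 54, 62, 70, 78]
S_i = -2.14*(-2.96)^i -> [-2.14, 6.33, -18.75, 55.5, -164.28]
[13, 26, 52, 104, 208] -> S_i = 13*2^i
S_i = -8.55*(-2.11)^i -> [-8.55, 18.04, -38.07, 80.32, -169.47]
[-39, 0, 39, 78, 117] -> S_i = -39 + 39*i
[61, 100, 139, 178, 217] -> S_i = 61 + 39*i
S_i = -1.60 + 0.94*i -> [-1.6, -0.66, 0.28, 1.22, 2.16]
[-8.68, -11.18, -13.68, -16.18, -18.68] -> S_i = -8.68 + -2.50*i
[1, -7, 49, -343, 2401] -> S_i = 1*-7^i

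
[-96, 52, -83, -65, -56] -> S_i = Random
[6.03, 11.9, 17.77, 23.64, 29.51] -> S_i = 6.03 + 5.87*i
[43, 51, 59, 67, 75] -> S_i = 43 + 8*i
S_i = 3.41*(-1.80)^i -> [3.41, -6.14, 11.05, -19.89, 35.8]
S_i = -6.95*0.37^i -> [-6.95, -2.57, -0.95, -0.35, -0.13]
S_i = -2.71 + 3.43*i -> [-2.71, 0.72, 4.15, 7.58, 11.01]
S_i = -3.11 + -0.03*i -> [-3.11, -3.14, -3.17, -3.2, -3.23]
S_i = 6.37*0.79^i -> [6.37, 5.03, 3.98, 3.14, 2.48]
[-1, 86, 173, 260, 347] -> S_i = -1 + 87*i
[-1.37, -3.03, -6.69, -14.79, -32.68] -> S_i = -1.37*2.21^i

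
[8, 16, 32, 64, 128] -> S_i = 8*2^i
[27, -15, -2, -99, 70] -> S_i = Random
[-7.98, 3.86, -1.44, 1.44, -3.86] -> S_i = Random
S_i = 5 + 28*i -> [5, 33, 61, 89, 117]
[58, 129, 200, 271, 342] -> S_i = 58 + 71*i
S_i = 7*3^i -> [7, 21, 63, 189, 567]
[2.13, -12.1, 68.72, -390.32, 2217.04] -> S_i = 2.13*(-5.68)^i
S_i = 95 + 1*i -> [95, 96, 97, 98, 99]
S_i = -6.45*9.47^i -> [-6.45, -61.08, -578.44, -5477.84, -51875.18]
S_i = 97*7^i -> [97, 679, 4753, 33271, 232897]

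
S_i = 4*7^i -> [4, 28, 196, 1372, 9604]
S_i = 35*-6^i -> [35, -210, 1260, -7560, 45360]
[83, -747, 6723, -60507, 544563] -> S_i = 83*-9^i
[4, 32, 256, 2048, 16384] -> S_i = 4*8^i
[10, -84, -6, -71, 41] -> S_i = Random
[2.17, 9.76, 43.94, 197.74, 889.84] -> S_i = 2.17*4.50^i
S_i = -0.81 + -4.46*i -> [-0.81, -5.27, -9.73, -14.19, -18.65]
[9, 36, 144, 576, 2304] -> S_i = 9*4^i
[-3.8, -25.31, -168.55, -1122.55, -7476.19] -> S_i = -3.80*6.66^i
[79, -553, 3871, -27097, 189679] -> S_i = 79*-7^i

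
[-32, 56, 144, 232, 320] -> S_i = -32 + 88*i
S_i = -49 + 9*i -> [-49, -40, -31, -22, -13]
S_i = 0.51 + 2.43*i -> [0.51, 2.94, 5.37, 7.8, 10.23]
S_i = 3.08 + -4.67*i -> [3.08, -1.59, -6.26, -10.93, -15.6]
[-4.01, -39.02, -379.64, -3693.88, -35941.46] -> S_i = -4.01*9.73^i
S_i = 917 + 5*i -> [917, 922, 927, 932, 937]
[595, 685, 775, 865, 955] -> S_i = 595 + 90*i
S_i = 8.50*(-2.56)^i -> [8.5, -21.76, 55.71, -142.61, 365.07]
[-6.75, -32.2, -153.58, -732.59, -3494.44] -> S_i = -6.75*4.77^i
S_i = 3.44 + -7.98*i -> [3.44, -4.54, -12.52, -20.5, -28.48]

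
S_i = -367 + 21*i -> [-367, -346, -325, -304, -283]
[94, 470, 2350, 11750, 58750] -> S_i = 94*5^i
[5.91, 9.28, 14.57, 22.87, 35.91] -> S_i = 5.91*1.57^i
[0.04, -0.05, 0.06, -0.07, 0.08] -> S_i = 0.04*(-1.18)^i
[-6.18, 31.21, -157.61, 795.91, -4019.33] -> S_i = -6.18*(-5.05)^i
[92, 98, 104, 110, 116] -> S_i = 92 + 6*i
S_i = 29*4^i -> [29, 116, 464, 1856, 7424]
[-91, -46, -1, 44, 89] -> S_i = -91 + 45*i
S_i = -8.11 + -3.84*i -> [-8.11, -11.95, -15.79, -19.63, -23.47]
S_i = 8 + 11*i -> [8, 19, 30, 41, 52]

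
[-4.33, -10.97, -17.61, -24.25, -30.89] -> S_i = -4.33 + -6.64*i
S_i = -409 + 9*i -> [-409, -400, -391, -382, -373]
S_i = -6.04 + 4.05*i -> [-6.04, -1.99, 2.06, 6.11, 10.16]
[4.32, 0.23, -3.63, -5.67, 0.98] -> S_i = Random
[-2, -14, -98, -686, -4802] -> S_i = -2*7^i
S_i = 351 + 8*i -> [351, 359, 367, 375, 383]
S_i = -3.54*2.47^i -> [-3.54, -8.74, -21.6, -53.35, -131.76]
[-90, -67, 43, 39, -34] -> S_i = Random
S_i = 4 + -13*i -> [4, -9, -22, -35, -48]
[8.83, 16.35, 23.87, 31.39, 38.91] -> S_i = 8.83 + 7.52*i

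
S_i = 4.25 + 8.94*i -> [4.25, 13.19, 22.13, 31.07, 40.01]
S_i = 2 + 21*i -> [2, 23, 44, 65, 86]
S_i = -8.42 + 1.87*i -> [-8.42, -6.55, -4.68, -2.81, -0.94]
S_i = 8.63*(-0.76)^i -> [8.63, -6.56, 4.98, -3.79, 2.88]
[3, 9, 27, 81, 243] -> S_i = 3*3^i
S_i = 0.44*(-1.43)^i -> [0.44, -0.63, 0.9, -1.29, 1.84]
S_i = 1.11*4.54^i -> [1.11, 5.04, 22.88, 103.87, 471.57]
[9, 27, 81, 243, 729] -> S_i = 9*3^i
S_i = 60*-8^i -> [60, -480, 3840, -30720, 245760]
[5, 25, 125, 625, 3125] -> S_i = 5*5^i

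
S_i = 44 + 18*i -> [44, 62, 80, 98, 116]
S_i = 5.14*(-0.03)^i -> [5.14, -0.15, 0.0, -0.0, 0.0]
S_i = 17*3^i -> [17, 51, 153, 459, 1377]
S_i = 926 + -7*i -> [926, 919, 912, 905, 898]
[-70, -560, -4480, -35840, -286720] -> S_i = -70*8^i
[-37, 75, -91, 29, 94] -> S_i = Random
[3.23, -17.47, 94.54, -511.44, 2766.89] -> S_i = 3.23*(-5.41)^i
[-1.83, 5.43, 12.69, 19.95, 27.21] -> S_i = -1.83 + 7.26*i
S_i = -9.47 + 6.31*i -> [-9.47, -3.16, 3.15, 9.46, 15.77]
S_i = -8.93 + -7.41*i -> [-8.93, -16.34, -23.75, -31.16, -38.57]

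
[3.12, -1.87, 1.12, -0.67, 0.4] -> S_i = 3.12*(-0.60)^i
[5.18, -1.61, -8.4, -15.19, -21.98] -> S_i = 5.18 + -6.79*i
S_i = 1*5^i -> [1, 5, 25, 125, 625]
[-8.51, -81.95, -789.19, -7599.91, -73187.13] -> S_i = -8.51*9.63^i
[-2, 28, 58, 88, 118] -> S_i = -2 + 30*i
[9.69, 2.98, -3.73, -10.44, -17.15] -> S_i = 9.69 + -6.71*i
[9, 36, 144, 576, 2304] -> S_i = 9*4^i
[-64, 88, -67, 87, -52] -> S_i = Random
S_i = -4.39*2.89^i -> [-4.39, -12.69, -36.67, -105.96, -306.24]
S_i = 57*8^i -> [57, 456, 3648, 29184, 233472]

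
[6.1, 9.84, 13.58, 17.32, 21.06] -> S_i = 6.10 + 3.74*i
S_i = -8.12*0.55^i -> [-8.12, -4.47, -2.46, -1.35, -0.74]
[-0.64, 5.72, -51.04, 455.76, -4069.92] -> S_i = -0.64*(-8.93)^i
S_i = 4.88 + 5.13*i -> [4.88, 10.01, 15.14, 20.27, 25.4]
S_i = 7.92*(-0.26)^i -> [7.92, -2.06, 0.54, -0.14, 0.04]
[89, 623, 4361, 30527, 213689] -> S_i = 89*7^i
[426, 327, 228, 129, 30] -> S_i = 426 + -99*i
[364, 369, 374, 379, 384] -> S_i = 364 + 5*i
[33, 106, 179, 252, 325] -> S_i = 33 + 73*i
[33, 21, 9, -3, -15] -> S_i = 33 + -12*i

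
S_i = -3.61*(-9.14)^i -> [-3.61, 33.0, -301.58, 2756.42, -25193.7]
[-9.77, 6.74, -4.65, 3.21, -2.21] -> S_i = -9.77*(-0.69)^i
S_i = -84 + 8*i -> [-84, -76, -68, -60, -52]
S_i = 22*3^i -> [22, 66, 198, 594, 1782]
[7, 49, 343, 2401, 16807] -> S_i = 7*7^i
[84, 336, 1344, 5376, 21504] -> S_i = 84*4^i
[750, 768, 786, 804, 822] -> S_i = 750 + 18*i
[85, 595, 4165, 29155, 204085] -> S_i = 85*7^i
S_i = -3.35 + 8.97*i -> [-3.35, 5.62, 14.59, 23.56, 32.53]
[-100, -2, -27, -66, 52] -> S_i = Random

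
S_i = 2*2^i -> [2, 4, 8, 16, 32]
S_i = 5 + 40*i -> [5, 45, 85, 125, 165]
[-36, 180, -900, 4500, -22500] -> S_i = -36*-5^i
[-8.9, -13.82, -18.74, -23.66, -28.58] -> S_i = -8.90 + -4.92*i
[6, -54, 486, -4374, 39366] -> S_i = 6*-9^i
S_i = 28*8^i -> [28, 224, 1792, 14336, 114688]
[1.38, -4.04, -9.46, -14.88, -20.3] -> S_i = 1.38 + -5.42*i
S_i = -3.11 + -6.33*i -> [-3.11, -9.44, -15.77, -22.1, -28.43]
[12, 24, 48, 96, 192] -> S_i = 12*2^i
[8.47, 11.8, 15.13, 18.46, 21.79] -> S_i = 8.47 + 3.33*i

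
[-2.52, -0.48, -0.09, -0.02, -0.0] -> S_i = -2.52*0.19^i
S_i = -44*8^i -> [-44, -352, -2816, -22528, -180224]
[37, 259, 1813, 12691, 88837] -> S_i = 37*7^i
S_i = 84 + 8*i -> [84, 92, 100, 108, 116]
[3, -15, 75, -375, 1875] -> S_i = 3*-5^i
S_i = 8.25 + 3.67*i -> [8.25, 11.92, 15.59, 19.26, 22.93]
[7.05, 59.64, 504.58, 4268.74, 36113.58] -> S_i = 7.05*8.46^i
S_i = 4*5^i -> [4, 20, 100, 500, 2500]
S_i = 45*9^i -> [45, 405, 3645, 32805, 295245]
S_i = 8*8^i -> [8, 64, 512, 4096, 32768]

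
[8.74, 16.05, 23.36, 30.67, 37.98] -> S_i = 8.74 + 7.31*i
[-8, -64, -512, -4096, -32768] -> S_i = -8*8^i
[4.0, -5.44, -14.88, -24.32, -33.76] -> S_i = 4.00 + -9.44*i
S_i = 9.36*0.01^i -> [9.36, 0.09, 0.0, 0.0, 0.0]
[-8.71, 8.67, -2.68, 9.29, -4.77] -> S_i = Random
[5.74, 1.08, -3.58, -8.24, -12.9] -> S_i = 5.74 + -4.66*i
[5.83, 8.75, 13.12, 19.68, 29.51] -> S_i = 5.83*1.50^i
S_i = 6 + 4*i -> [6, 10, 14, 18, 22]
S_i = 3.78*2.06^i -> [3.78, 7.79, 16.04, 33.04, 68.07]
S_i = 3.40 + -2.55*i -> [3.4, 0.85, -1.7, -4.25, -6.8]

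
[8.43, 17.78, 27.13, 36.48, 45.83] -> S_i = 8.43 + 9.35*i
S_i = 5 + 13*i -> [5, 18, 31, 44, 57]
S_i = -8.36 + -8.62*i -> [-8.36, -16.98, -25.6, -34.22, -42.84]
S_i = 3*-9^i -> [3, -27, 243, -2187, 19683]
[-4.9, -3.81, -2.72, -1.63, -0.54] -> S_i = -4.90 + 1.09*i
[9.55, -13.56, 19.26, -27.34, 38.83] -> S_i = 9.55*(-1.42)^i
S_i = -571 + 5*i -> [-571, -566, -561, -556, -551]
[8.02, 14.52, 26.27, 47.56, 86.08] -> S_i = 8.02*1.81^i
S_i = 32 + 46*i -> [32, 78, 124, 170, 216]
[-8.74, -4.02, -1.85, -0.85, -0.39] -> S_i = -8.74*0.46^i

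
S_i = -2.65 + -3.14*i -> [-2.65, -5.79, -8.93, -12.07, -15.21]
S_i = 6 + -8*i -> [6, -2, -10, -18, -26]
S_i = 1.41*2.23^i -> [1.41, 3.14, 7.01, 15.64, 34.87]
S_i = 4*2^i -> [4, 8, 16, 32, 64]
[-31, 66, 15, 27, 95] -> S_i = Random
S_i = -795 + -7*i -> [-795, -802, -809, -816, -823]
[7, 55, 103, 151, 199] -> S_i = 7 + 48*i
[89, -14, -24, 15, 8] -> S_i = Random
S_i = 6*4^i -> [6, 24, 96, 384, 1536]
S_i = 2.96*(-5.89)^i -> [2.96, -17.43, 102.69, -604.84, 3562.48]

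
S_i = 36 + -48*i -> [36, -12, -60, -108, -156]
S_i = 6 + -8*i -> [6, -2, -10, -18, -26]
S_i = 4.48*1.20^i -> [4.48, 5.38, 6.45, 7.74, 9.29]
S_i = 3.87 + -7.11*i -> [3.87, -3.24, -10.35, -17.46, -24.57]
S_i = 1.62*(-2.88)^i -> [1.62, -4.67, 13.44, -38.7, 111.45]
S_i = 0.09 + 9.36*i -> [0.09, 9.45, 18.81, 28.17, 37.53]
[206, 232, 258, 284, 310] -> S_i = 206 + 26*i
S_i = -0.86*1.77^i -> [-0.86, -1.52, -2.69, -4.77, -8.44]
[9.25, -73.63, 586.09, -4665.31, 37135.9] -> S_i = 9.25*(-7.96)^i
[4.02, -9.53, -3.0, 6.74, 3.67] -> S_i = Random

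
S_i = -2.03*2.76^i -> [-2.03, -5.6, -15.46, -42.68, -117.8]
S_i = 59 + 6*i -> [59, 65, 71, 77, 83]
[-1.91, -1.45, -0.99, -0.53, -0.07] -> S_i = -1.91 + 0.46*i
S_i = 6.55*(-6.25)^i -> [6.55, -40.94, 255.86, -1599.12, 9994.51]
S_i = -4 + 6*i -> [-4, 2, 8, 14, 20]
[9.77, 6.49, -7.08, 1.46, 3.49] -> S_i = Random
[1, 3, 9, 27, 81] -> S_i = 1*3^i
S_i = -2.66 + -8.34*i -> [-2.66, -11.0, -19.34, -27.68, -36.02]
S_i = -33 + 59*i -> [-33, 26, 85, 144, 203]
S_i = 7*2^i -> [7, 14, 28, 56, 112]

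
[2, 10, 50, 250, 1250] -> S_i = 2*5^i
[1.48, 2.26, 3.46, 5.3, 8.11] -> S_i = 1.48*1.53^i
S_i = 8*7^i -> [8, 56, 392, 2744, 19208]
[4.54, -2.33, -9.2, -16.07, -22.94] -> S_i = 4.54 + -6.87*i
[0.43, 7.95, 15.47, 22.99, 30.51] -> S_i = 0.43 + 7.52*i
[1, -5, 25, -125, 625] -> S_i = 1*-5^i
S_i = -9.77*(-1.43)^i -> [-9.77, 13.97, -19.98, 28.57, -40.85]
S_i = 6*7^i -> [6, 42, 294, 2058, 14406]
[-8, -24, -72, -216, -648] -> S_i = -8*3^i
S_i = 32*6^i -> [32, 192, 1152, 6912, 41472]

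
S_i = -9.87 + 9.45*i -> [-9.87, -0.42, 9.03, 18.48, 27.93]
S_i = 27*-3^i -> [27, -81, 243, -729, 2187]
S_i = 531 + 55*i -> [531, 586, 641, 696, 751]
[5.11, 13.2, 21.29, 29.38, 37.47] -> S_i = 5.11 + 8.09*i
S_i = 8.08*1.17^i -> [8.08, 9.45, 11.06, 12.94, 15.14]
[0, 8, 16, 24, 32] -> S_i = 0 + 8*i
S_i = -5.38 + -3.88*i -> [-5.38, -9.26, -13.14, -17.02, -20.9]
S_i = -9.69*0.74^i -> [-9.69, -7.17, -5.31, -3.93, -2.91]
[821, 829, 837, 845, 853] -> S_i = 821 + 8*i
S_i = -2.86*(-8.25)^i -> [-2.86, 23.6, -194.66, 1605.93, -13248.96]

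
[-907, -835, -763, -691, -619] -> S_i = -907 + 72*i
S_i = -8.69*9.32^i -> [-8.69, -80.99, -754.83, -7035.06, -65566.72]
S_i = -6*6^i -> [-6, -36, -216, -1296, -7776]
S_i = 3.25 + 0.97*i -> [3.25, 4.22, 5.19, 6.16, 7.13]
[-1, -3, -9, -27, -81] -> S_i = -1*3^i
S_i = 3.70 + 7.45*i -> [3.7, 11.15, 18.6, 26.05, 33.5]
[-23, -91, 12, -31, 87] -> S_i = Random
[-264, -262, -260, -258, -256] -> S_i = -264 + 2*i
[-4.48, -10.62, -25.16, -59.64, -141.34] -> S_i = -4.48*2.37^i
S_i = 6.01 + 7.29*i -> [6.01, 13.3, 20.59, 27.88, 35.17]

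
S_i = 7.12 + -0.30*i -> [7.12, 6.82, 6.52, 6.22, 5.92]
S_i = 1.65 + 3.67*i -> [1.65, 5.32, 8.99, 12.66, 16.33]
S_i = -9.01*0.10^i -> [-9.01, -0.9, -0.09, -0.01, -0.0]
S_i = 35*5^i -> [35, 175, 875, 4375, 21875]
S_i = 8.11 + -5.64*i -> [8.11, 2.47, -3.17, -8.81, -14.45]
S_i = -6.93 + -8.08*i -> [-6.93, -15.01, -23.09, -31.17, -39.25]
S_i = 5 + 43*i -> [5, 48, 91, 134, 177]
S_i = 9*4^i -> [9, 36, 144, 576, 2304]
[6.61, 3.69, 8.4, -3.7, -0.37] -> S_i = Random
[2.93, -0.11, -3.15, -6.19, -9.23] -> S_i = 2.93 + -3.04*i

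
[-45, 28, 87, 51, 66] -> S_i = Random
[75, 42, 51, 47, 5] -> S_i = Random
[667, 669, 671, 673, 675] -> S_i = 667 + 2*i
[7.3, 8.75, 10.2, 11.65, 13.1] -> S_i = 7.30 + 1.45*i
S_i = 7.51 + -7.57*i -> [7.51, -0.06, -7.63, -15.2, -22.77]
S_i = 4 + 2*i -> [4, 6, 8, 10, 12]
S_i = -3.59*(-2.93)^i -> [-3.59, 10.52, -30.82, 90.3, -264.58]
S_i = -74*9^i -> [-74, -666, -5994, -53946, -485514]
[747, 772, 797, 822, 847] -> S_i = 747 + 25*i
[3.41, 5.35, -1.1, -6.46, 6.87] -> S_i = Random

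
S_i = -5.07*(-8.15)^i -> [-5.07, 41.32, -336.76, 2744.61, -22368.58]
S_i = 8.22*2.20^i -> [8.22, 18.08, 39.78, 87.53, 192.56]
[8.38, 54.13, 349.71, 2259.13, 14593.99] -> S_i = 8.38*6.46^i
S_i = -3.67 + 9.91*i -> [-3.67, 6.24, 16.15, 26.06, 35.97]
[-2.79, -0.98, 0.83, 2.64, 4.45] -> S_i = -2.79 + 1.81*i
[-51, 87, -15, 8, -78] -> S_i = Random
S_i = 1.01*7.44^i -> [1.01, 7.51, 55.91, 415.95, 3094.66]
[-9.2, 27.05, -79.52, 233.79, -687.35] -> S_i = -9.20*(-2.94)^i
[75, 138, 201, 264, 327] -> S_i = 75 + 63*i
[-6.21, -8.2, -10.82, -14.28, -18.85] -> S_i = -6.21*1.32^i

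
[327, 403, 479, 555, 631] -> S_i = 327 + 76*i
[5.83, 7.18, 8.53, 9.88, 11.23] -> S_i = 5.83 + 1.35*i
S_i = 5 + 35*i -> [5, 40, 75, 110, 145]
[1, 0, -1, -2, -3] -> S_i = 1 + -1*i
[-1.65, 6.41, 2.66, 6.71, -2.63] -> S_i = Random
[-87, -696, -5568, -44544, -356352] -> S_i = -87*8^i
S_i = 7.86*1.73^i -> [7.86, 13.6, 23.52, 40.7, 70.41]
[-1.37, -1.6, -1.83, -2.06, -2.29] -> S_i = -1.37 + -0.23*i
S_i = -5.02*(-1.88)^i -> [-5.02, 9.44, -17.74, 33.36, -62.71]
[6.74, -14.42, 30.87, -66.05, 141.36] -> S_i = 6.74*(-2.14)^i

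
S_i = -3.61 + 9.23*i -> [-3.61, 5.62, 14.85, 24.08, 33.31]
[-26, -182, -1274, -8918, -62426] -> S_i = -26*7^i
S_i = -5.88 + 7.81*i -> [-5.88, 1.93, 9.74, 17.55, 25.36]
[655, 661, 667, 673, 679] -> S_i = 655 + 6*i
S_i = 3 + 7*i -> [3, 10, 17, 24, 31]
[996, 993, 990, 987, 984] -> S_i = 996 + -3*i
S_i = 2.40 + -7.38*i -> [2.4, -4.98, -12.36, -19.74, -27.12]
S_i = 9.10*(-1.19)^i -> [9.1, -10.83, 12.89, -15.33, 18.25]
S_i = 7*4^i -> [7, 28, 112, 448, 1792]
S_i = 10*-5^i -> [10, -50, 250, -1250, 6250]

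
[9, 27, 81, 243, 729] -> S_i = 9*3^i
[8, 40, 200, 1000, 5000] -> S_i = 8*5^i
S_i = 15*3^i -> [15, 45, 135, 405, 1215]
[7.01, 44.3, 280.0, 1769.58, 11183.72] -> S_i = 7.01*6.32^i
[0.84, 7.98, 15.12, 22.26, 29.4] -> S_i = 0.84 + 7.14*i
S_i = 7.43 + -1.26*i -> [7.43, 6.17, 4.91, 3.65, 2.39]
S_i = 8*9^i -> [8, 72, 648, 5832, 52488]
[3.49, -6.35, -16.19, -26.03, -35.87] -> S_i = 3.49 + -9.84*i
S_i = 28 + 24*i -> [28, 52, 76, 100, 124]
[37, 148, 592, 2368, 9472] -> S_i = 37*4^i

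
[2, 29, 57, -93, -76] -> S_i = Random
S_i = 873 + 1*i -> [873, 874, 875, 876, 877]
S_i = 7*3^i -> [7, 21, 63, 189, 567]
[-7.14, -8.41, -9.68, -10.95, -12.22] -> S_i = -7.14 + -1.27*i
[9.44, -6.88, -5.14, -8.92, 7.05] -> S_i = Random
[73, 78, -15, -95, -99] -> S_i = Random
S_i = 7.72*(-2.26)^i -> [7.72, -17.45, 39.43, -89.11, 201.4]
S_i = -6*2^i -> [-6, -12, -24, -48, -96]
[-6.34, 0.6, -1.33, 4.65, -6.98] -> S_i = Random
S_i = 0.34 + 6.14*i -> [0.34, 6.48, 12.62, 18.76, 24.9]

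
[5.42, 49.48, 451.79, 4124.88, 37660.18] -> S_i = 5.42*9.13^i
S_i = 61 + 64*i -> [61, 125, 189, 253, 317]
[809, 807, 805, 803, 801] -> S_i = 809 + -2*i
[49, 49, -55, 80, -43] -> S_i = Random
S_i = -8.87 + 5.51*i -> [-8.87, -3.36, 2.15, 7.66, 13.17]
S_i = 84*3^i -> [84, 252, 756, 2268, 6804]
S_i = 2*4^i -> [2, 8, 32, 128, 512]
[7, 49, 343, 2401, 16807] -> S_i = 7*7^i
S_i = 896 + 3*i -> [896, 899, 902, 905, 908]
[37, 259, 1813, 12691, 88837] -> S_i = 37*7^i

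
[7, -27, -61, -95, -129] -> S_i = 7 + -34*i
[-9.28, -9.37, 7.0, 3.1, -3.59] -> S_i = Random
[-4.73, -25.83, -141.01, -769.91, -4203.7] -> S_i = -4.73*5.46^i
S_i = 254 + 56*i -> [254, 310, 366, 422, 478]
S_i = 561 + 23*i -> [561, 584, 607, 630, 653]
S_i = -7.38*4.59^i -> [-7.38, -33.87, -155.48, -713.67, -3275.72]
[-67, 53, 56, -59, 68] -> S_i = Random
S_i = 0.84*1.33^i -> [0.84, 1.12, 1.49, 1.98, 2.63]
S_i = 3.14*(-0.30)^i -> [3.14, -0.94, 0.28, -0.08, 0.03]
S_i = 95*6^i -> [95, 570, 3420, 20520, 123120]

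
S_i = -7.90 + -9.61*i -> [-7.9, -17.51, -27.12, -36.73, -46.34]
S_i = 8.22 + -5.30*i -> [8.22, 2.92, -2.38, -7.68, -12.98]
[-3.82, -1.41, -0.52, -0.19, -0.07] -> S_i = -3.82*0.37^i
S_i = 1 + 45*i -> [1, 46, 91, 136, 181]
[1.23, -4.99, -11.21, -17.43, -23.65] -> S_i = 1.23 + -6.22*i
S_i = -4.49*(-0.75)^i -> [-4.49, 3.37, -2.53, 1.89, -1.42]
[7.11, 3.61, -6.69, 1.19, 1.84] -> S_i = Random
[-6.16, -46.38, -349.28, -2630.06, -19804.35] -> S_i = -6.16*7.53^i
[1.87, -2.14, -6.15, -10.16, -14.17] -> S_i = 1.87 + -4.01*i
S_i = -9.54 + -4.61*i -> [-9.54, -14.15, -18.76, -23.37, -27.98]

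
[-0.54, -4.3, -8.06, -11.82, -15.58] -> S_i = -0.54 + -3.76*i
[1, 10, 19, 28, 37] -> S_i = 1 + 9*i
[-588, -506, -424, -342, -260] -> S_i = -588 + 82*i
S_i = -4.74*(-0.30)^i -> [-4.74, 1.42, -0.43, 0.13, -0.04]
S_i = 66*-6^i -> [66, -396, 2376, -14256, 85536]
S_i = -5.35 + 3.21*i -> [-5.35, -2.14, 1.07, 4.28, 7.49]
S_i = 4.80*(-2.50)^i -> [4.8, -12.0, 30.0, -75.0, 187.5]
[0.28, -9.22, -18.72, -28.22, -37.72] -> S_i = 0.28 + -9.50*i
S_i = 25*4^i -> [25, 100, 400, 1600, 6400]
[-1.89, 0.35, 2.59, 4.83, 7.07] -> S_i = -1.89 + 2.24*i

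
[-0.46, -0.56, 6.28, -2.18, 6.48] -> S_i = Random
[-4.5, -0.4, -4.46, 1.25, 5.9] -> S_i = Random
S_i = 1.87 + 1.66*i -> [1.87, 3.53, 5.19, 6.85, 8.51]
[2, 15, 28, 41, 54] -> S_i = 2 + 13*i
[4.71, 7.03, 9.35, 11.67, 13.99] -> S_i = 4.71 + 2.32*i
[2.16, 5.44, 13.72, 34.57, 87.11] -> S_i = 2.16*2.52^i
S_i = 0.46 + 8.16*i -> [0.46, 8.62, 16.78, 24.94, 33.1]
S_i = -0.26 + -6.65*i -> [-0.26, -6.91, -13.56, -20.21, -26.86]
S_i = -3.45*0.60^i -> [-3.45, -2.07, -1.24, -0.75, -0.45]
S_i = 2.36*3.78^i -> [2.36, 8.92, 33.72, 127.46, 481.81]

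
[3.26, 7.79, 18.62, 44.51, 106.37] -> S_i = 3.26*2.39^i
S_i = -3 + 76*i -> [-3, 73, 149, 225, 301]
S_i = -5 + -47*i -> [-5, -52, -99, -146, -193]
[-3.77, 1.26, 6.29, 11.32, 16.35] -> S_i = -3.77 + 5.03*i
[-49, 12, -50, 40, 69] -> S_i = Random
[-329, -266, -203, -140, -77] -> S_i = -329 + 63*i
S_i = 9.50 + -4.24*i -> [9.5, 5.26, 1.02, -3.22, -7.46]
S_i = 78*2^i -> [78, 156, 312, 624, 1248]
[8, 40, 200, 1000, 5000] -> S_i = 8*5^i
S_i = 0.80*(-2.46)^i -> [0.8, -1.97, 4.84, -11.91, 29.3]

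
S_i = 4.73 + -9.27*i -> [4.73, -4.54, -13.81, -23.08, -32.35]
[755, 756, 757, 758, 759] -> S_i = 755 + 1*i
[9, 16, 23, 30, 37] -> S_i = 9 + 7*i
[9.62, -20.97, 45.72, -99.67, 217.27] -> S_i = 9.62*(-2.18)^i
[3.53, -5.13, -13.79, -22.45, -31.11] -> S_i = 3.53 + -8.66*i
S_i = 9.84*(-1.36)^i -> [9.84, -13.38, 18.2, -24.75, 33.66]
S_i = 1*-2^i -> [1, -2, 4, -8, 16]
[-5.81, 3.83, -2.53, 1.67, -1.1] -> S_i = -5.81*(-0.66)^i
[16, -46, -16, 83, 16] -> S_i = Random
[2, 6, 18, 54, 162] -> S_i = 2*3^i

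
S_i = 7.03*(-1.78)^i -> [7.03, -12.51, 22.27, -39.65, 70.57]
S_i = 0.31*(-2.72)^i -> [0.31, -0.84, 2.29, -6.24, 16.97]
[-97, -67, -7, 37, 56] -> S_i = Random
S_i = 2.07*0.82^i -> [2.07, 1.7, 1.39, 1.14, 0.94]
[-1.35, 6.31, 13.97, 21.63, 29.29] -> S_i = -1.35 + 7.66*i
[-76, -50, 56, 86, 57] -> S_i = Random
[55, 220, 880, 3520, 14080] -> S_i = 55*4^i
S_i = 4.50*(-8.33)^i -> [4.5, -37.48, 312.25, -2601.04, 21666.69]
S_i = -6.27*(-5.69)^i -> [-6.27, 35.68, -203.0, 1155.06, -6572.29]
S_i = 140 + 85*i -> [140, 225, 310, 395, 480]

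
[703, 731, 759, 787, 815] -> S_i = 703 + 28*i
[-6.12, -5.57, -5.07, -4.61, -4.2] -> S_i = -6.12*0.91^i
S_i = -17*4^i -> [-17, -68, -272, -1088, -4352]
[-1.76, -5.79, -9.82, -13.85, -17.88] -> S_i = -1.76 + -4.03*i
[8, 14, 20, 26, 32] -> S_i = 8 + 6*i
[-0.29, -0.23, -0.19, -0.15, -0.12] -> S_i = -0.29*0.80^i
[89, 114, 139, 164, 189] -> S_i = 89 + 25*i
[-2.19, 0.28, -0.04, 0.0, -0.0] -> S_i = -2.19*(-0.13)^i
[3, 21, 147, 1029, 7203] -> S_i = 3*7^i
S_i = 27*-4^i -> [27, -108, 432, -1728, 6912]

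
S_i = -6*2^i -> [-6, -12, -24, -48, -96]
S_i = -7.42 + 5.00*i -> [-7.42, -2.42, 2.58, 7.58, 12.58]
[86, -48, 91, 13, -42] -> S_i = Random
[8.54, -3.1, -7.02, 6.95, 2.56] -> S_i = Random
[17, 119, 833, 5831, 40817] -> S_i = 17*7^i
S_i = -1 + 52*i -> [-1, 51, 103, 155, 207]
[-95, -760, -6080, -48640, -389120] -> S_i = -95*8^i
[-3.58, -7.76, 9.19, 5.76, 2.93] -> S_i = Random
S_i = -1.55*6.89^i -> [-1.55, -10.68, -73.58, -506.98, -3493.08]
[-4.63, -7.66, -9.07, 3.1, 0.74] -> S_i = Random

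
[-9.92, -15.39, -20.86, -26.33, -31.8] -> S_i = -9.92 + -5.47*i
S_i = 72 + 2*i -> [72, 74, 76, 78, 80]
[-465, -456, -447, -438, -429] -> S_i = -465 + 9*i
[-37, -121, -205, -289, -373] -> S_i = -37 + -84*i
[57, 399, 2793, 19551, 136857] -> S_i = 57*7^i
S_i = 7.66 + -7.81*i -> [7.66, -0.15, -7.96, -15.77, -23.58]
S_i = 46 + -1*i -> [46, 45, 44, 43, 42]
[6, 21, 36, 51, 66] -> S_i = 6 + 15*i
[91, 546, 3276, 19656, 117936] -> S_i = 91*6^i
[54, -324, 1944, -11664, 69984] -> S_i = 54*-6^i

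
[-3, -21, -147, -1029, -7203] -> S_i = -3*7^i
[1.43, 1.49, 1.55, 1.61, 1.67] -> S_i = 1.43*1.04^i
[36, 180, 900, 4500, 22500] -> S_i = 36*5^i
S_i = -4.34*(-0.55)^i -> [-4.34, 2.39, -1.31, 0.72, -0.4]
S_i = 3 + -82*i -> [3, -79, -161, -243, -325]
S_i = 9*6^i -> [9, 54, 324, 1944, 11664]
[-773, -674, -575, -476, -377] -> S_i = -773 + 99*i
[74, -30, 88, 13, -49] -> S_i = Random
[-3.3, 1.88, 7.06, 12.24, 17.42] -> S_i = -3.30 + 5.18*i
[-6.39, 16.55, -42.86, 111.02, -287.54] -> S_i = -6.39*(-2.59)^i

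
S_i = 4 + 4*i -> [4, 8, 12, 16, 20]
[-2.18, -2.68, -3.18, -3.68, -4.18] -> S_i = -2.18 + -0.50*i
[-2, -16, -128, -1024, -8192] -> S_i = -2*8^i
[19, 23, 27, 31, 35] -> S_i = 19 + 4*i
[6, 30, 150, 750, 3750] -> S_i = 6*5^i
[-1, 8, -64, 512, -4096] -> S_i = -1*-8^i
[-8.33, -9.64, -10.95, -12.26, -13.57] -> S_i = -8.33 + -1.31*i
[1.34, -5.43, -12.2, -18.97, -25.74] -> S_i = 1.34 + -6.77*i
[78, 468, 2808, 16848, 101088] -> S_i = 78*6^i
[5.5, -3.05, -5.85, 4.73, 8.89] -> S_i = Random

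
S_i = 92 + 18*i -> [92, 110, 128, 146, 164]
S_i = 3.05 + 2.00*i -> [3.05, 5.05, 7.05, 9.05, 11.05]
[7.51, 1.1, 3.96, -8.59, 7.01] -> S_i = Random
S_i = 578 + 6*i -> [578, 584, 590, 596, 602]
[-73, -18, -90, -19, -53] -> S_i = Random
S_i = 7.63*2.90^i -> [7.63, 22.13, 64.17, 186.09, 539.66]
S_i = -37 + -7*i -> [-37, -44, -51, -58, -65]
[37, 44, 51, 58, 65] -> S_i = 37 + 7*i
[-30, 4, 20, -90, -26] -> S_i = Random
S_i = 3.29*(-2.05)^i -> [3.29, -6.74, 13.83, -28.34, 58.1]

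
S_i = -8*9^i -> [-8, -72, -648, -5832, -52488]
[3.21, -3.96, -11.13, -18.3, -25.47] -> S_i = 3.21 + -7.17*i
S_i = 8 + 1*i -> [8, 9, 10, 11, 12]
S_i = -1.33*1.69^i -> [-1.33, -2.25, -3.8, -6.42, -10.85]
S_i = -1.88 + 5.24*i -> [-1.88, 3.36, 8.6, 13.84, 19.08]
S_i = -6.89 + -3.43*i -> [-6.89, -10.32, -13.75, -17.18, -20.61]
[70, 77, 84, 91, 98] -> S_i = 70 + 7*i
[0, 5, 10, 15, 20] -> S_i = 0 + 5*i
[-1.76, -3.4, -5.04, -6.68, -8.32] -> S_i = -1.76 + -1.64*i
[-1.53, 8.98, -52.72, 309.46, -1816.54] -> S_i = -1.53*(-5.87)^i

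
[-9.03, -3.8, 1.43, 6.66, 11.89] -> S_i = -9.03 + 5.23*i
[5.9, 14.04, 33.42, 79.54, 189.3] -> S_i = 5.90*2.38^i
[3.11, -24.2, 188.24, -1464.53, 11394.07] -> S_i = 3.11*(-7.78)^i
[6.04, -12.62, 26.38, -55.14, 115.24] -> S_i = 6.04*(-2.09)^i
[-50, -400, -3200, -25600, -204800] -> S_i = -50*8^i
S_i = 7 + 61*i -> [7, 68, 129, 190, 251]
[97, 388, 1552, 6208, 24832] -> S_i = 97*4^i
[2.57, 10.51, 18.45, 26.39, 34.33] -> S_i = 2.57 + 7.94*i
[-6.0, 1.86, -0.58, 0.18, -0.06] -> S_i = -6.00*(-0.31)^i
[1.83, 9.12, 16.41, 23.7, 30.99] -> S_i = 1.83 + 7.29*i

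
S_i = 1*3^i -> [1, 3, 9, 27, 81]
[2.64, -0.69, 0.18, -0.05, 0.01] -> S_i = 2.64*(-0.26)^i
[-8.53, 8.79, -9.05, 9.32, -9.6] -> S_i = -8.53*(-1.03)^i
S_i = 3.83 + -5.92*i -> [3.83, -2.09, -8.01, -13.93, -19.85]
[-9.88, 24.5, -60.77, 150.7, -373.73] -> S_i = -9.88*(-2.48)^i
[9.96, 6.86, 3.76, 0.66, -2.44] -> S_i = 9.96 + -3.10*i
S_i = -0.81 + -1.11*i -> [-0.81, -1.92, -3.03, -4.14, -5.25]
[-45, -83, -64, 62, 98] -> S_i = Random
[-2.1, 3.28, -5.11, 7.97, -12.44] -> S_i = -2.10*(-1.56)^i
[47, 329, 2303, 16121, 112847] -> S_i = 47*7^i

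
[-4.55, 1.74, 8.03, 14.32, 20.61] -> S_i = -4.55 + 6.29*i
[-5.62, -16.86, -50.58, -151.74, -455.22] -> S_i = -5.62*3.00^i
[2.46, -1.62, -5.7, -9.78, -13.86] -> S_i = 2.46 + -4.08*i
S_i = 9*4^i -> [9, 36, 144, 576, 2304]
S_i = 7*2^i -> [7, 14, 28, 56, 112]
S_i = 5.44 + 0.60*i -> [5.44, 6.04, 6.64, 7.24, 7.84]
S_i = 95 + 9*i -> [95, 104, 113, 122, 131]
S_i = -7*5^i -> [-7, -35, -175, -875, -4375]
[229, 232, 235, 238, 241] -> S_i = 229 + 3*i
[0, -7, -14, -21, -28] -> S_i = 0 + -7*i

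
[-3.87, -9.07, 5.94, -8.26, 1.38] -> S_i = Random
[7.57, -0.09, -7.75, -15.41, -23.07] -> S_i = 7.57 + -7.66*i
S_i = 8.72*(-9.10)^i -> [8.72, -79.35, 722.1, -6571.14, 59797.37]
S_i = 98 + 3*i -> [98, 101, 104, 107, 110]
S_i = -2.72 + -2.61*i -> [-2.72, -5.33, -7.94, -10.55, -13.16]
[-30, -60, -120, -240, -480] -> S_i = -30*2^i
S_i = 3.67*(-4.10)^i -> [3.67, -15.05, 61.69, -252.94, 1037.05]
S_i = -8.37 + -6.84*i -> [-8.37, -15.21, -22.05, -28.89, -35.73]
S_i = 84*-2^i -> [84, -168, 336, -672, 1344]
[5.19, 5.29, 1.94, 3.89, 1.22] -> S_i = Random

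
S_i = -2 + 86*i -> [-2, 84, 170, 256, 342]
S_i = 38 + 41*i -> [38, 79, 120, 161, 202]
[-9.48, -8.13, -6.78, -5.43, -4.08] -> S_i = -9.48 + 1.35*i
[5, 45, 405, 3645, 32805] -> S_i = 5*9^i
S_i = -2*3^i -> [-2, -6, -18, -54, -162]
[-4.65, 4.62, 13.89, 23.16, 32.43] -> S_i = -4.65 + 9.27*i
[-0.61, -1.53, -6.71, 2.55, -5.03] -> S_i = Random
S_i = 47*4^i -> [47, 188, 752, 3008, 12032]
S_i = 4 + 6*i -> [4, 10, 16, 22, 28]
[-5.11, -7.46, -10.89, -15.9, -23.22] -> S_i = -5.11*1.46^i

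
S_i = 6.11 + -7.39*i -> [6.11, -1.28, -8.67, -16.06, -23.45]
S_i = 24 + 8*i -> [24, 32, 40, 48, 56]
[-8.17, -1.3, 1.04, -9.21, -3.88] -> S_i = Random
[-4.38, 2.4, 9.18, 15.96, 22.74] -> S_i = -4.38 + 6.78*i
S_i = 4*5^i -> [4, 20, 100, 500, 2500]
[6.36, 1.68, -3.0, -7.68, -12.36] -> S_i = 6.36 + -4.68*i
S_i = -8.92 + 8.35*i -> [-8.92, -0.57, 7.78, 16.13, 24.48]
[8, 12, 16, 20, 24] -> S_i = 8 + 4*i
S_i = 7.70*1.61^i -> [7.7, 12.4, 19.96, 32.13, 51.74]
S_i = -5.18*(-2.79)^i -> [-5.18, 14.45, -40.32, 112.5, -313.87]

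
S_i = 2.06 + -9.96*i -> [2.06, -7.9, -17.86, -27.82, -37.78]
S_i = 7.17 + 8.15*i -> [7.17, 15.32, 23.47, 31.62, 39.77]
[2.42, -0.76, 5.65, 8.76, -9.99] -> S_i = Random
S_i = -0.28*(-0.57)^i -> [-0.28, 0.16, -0.09, 0.05, -0.03]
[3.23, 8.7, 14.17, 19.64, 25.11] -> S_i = 3.23 + 5.47*i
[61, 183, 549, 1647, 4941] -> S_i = 61*3^i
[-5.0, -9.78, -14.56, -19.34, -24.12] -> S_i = -5.00 + -4.78*i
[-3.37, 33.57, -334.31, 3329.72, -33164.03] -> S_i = -3.37*(-9.96)^i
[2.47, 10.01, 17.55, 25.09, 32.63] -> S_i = 2.47 + 7.54*i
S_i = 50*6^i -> [50, 300, 1800, 10800, 64800]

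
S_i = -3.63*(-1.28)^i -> [-3.63, 4.65, -5.95, 7.61, -9.74]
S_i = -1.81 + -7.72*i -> [-1.81, -9.53, -17.25, -24.97, -32.69]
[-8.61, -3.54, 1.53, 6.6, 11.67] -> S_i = -8.61 + 5.07*i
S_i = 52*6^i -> [52, 312, 1872, 11232, 67392]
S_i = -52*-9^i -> [-52, 468, -4212, 37908, -341172]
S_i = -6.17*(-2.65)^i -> [-6.17, 16.35, -43.33, 114.82, -304.28]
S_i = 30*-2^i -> [30, -60, 120, -240, 480]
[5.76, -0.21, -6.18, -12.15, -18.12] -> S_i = 5.76 + -5.97*i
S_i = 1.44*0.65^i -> [1.44, 0.94, 0.61, 0.4, 0.26]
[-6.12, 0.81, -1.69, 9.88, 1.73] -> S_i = Random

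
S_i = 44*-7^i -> [44, -308, 2156, -15092, 105644]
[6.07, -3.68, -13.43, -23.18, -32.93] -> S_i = 6.07 + -9.75*i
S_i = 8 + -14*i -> [8, -6, -20, -34, -48]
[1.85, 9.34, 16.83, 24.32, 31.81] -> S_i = 1.85 + 7.49*i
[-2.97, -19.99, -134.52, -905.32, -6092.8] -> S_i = -2.97*6.73^i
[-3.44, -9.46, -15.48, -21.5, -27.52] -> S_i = -3.44 + -6.02*i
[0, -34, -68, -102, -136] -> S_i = 0 + -34*i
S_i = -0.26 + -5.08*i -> [-0.26, -5.34, -10.42, -15.5, -20.58]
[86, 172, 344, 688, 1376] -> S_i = 86*2^i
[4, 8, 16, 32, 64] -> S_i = 4*2^i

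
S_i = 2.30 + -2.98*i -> [2.3, -0.68, -3.66, -6.64, -9.62]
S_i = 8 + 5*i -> [8, 13, 18, 23, 28]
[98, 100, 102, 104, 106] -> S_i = 98 + 2*i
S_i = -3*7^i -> [-3, -21, -147, -1029, -7203]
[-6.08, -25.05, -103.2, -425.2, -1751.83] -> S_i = -6.08*4.12^i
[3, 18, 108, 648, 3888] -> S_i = 3*6^i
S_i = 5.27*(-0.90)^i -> [5.27, -4.74, 4.27, -3.84, 3.46]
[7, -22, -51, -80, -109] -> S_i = 7 + -29*i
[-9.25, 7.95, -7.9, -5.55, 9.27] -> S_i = Random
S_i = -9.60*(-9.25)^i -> [-9.6, 88.8, -821.4, 7597.95, -70281.04]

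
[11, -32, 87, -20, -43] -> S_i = Random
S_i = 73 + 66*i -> [73, 139, 205, 271, 337]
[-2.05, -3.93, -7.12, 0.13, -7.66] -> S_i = Random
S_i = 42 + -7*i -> [42, 35, 28, 21, 14]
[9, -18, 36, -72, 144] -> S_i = 9*-2^i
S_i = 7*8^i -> [7, 56, 448, 3584, 28672]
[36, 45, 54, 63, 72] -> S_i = 36 + 9*i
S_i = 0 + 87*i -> [0, 87, 174, 261, 348]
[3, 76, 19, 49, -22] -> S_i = Random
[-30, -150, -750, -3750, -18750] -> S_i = -30*5^i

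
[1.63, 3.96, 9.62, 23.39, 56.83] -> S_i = 1.63*2.43^i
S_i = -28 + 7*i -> [-28, -21, -14, -7, 0]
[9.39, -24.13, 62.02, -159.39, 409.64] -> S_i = 9.39*(-2.57)^i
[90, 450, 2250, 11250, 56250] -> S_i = 90*5^i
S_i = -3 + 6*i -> [-3, 3, 9, 15, 21]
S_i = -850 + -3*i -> [-850, -853, -856, -859, -862]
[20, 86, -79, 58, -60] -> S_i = Random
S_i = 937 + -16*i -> [937, 921, 905, 889, 873]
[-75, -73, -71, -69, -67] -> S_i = -75 + 2*i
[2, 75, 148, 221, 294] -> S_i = 2 + 73*i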